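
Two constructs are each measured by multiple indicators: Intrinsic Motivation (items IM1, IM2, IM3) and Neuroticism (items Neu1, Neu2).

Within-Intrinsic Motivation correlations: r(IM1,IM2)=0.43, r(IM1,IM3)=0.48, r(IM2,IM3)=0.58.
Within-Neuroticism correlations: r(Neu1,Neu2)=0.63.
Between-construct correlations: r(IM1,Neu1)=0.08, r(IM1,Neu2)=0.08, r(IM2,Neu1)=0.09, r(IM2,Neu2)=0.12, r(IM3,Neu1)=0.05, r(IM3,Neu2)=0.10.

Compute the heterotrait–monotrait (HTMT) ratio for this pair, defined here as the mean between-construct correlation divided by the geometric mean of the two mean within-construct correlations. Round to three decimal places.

Between-construct mean = 0.52/6 = 0.0867.
Mean within-IM = 1.49/3 = 0.4967; mean within-Neu = 0.63/1 = 0.6300.
Geometric mean = √(0.4967 × 0.6300) = 0.5594.
HTMT = 0.0867 / 0.5594 = 0.155.

0.155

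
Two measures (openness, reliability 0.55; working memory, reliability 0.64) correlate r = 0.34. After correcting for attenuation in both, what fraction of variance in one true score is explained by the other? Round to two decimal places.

0.33

Disattenuated r = 0.34 / √(0.55 × 0.64) = 0.34 / 0.5933 = 0.5731.
Shared true-score variance = 0.5731² = 0.3284 ≈ 0.33.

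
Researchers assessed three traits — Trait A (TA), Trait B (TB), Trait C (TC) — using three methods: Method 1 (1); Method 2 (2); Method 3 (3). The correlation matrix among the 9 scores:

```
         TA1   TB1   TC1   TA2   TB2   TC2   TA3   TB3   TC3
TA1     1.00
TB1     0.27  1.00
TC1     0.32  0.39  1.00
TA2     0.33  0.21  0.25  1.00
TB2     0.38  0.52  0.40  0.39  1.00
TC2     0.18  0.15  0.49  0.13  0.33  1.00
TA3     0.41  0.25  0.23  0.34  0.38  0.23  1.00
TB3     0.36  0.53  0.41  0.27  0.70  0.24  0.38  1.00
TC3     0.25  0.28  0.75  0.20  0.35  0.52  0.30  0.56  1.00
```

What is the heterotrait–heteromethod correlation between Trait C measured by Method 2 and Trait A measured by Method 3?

0.23

Different traits and methods: r(TC2, TA3) = 0.23.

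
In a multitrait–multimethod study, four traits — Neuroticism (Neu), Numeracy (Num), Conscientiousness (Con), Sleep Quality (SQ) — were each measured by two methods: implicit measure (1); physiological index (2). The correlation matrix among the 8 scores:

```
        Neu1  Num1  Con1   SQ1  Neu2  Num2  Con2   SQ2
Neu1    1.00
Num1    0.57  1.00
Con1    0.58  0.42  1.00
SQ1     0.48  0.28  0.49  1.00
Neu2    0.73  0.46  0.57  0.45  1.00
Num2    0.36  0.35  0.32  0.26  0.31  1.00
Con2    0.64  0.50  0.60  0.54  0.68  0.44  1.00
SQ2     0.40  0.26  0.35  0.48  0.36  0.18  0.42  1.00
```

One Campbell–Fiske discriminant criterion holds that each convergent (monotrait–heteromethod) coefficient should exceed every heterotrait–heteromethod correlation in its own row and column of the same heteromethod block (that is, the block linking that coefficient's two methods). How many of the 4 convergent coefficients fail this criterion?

3

Checking each validity diagonal entry against its comparison values:
Neu (methods 1·2): 0.73 vs {0.36, 0.46, 0.64, 0.57, 0.40, 0.45} → pass.
Num (methods 1·2): 0.35 vs {0.46, 0.36, 0.50, 0.32, 0.26, 0.26} → fail.
Con (methods 1·2): 0.60 vs {0.57, 0.64, 0.32, 0.50, 0.35, 0.54} → fail.
SQ (methods 1·2): 0.48 vs {0.45, 0.40, 0.26, 0.26, 0.54, 0.35} → fail.
3 of 4 fail.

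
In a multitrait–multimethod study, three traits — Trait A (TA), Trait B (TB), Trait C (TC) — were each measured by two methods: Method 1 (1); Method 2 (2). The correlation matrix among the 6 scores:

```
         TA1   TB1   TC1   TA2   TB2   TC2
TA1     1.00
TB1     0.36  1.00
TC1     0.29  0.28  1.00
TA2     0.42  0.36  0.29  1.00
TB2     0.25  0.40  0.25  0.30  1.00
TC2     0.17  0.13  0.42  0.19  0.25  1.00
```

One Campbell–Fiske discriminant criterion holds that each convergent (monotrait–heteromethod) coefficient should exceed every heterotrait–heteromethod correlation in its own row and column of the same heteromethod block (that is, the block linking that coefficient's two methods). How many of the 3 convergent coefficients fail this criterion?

Checking each validity diagonal entry against its comparison values:
TA (methods 1·2): 0.42 vs {0.25, 0.36, 0.17, 0.29} → pass.
TB (methods 1·2): 0.40 vs {0.36, 0.25, 0.13, 0.25} → pass.
TC (methods 1·2): 0.42 vs {0.29, 0.17, 0.25, 0.13} → pass.
0 of 3 fail.

0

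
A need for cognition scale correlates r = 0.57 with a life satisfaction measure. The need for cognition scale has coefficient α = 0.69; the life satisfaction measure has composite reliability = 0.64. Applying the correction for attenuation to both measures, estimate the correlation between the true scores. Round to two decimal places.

0.86

r_true = r_obs / √(r_xx · r_yy) = 0.57 / √(0.69 × 0.64) = 0.57 / √0.4416 = 0.57 / 0.6645 ≈ 0.86.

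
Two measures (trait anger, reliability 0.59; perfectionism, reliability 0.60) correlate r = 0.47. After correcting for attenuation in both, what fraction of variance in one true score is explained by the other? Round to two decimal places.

0.62

Disattenuated r = 0.47 / √(0.59 × 0.60) = 0.47 / 0.5950 = 0.7899.
Shared true-score variance = 0.7899² = 0.6239 ≈ 0.62.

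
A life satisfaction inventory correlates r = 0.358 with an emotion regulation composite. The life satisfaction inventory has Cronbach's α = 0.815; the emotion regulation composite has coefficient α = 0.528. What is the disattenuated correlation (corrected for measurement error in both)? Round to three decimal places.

r_true = r_obs / √(r_xx · r_yy) = 0.358 / √(0.815 × 0.528) = 0.358 / √0.430320 = 0.358 / 0.6560 ≈ 0.546.

0.546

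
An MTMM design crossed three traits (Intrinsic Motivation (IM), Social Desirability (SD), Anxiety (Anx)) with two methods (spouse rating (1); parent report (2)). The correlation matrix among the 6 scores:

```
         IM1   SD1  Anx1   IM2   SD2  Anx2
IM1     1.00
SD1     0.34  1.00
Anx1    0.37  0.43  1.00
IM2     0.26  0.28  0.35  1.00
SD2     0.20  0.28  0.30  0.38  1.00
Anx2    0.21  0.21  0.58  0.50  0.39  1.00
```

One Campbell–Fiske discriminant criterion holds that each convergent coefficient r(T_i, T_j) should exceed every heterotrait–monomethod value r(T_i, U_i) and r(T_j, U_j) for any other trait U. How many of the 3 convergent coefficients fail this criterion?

Checking each validity diagonal entry against its comparison values:
IM (methods 1·2): 0.26 vs {0.34, 0.38, 0.37, 0.50} → fail.
SD (methods 1·2): 0.28 vs {0.34, 0.38, 0.43, 0.39} → fail.
Anx (methods 1·2): 0.58 vs {0.37, 0.50, 0.43, 0.39} → pass.
2 of 3 fail.

2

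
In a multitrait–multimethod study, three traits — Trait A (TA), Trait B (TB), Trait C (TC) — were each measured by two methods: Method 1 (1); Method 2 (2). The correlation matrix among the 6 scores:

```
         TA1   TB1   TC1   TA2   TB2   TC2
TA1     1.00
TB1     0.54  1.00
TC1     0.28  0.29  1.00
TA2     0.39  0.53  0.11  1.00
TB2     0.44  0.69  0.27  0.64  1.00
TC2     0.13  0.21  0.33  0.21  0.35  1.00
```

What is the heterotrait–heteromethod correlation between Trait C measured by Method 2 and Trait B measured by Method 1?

0.21

Different traits and methods: r(TC2, TB1) = 0.21.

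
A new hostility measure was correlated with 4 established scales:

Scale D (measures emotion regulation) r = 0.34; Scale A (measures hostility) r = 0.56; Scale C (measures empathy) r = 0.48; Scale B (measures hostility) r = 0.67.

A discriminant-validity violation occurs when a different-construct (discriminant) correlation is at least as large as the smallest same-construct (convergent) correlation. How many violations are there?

Convergent (same construct = hostility): Scale A, Scale B.
Smallest convergent = 0.56. Discriminant values: 0.34, 0.48; count ≥ 0.56 → 0.

0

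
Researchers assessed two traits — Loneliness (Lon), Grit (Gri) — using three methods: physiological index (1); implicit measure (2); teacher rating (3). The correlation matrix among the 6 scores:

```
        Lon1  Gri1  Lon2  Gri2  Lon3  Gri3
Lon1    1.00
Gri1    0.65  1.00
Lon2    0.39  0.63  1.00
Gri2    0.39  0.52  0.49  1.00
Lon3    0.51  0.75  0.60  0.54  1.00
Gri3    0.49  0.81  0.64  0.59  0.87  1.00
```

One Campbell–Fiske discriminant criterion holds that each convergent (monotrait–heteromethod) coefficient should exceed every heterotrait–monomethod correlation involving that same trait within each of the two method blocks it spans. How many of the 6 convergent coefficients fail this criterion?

6

Each convergent coefficient versus the relevant comparison correlations:
Lon (methods 1·2): 0.39 vs {0.65, 0.49} → fail.
Lon (methods 1·3): 0.51 vs {0.65, 0.87} → fail.
Lon (methods 2·3): 0.60 vs {0.49, 0.87} → fail.
Gri (methods 1·2): 0.52 vs {0.65, 0.49} → fail.
Gri (methods 1·3): 0.81 vs {0.65, 0.87} → fail.
Gri (methods 2·3): 0.59 vs {0.49, 0.87} → fail.
6 of 6 fail.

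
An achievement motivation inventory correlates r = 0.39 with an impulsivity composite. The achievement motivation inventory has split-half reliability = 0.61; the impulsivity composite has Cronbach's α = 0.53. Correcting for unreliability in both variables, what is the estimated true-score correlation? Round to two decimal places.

r_true = r_obs / √(r_xx · r_yy) = 0.39 / √(0.61 × 0.53) = 0.39 / √0.3233 = 0.39 / 0.5686 ≈ 0.69.

0.69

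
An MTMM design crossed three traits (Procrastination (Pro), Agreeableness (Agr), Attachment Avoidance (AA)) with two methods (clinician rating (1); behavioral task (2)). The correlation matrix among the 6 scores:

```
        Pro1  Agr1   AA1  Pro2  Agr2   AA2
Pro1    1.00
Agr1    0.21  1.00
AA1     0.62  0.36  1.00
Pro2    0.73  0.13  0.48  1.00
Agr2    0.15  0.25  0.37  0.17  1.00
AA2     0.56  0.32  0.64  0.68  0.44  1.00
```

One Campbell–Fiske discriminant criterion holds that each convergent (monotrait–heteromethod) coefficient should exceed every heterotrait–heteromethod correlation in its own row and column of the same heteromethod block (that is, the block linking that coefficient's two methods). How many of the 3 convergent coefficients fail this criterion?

1

Convergent coefficients and their comparison sets:
Pro (methods 1·2): 0.73 vs {0.15, 0.13, 0.56, 0.48} → pass.
Agr (methods 1·2): 0.25 vs {0.13, 0.15, 0.32, 0.37} → fail.
AA (methods 1·2): 0.64 vs {0.48, 0.56, 0.37, 0.32} → pass.
1 of 3 fail.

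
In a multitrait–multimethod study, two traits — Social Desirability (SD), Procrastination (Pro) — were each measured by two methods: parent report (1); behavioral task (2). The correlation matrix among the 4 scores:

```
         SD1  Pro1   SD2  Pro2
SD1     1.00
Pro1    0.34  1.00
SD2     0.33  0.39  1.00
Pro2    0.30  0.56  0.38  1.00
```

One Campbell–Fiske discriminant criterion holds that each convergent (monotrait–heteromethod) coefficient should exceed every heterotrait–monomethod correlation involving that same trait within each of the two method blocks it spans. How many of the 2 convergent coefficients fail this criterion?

1

Convergent coefficients and their comparison sets:
SD (methods 1·2): 0.33 vs {0.34, 0.38} → fail.
Pro (methods 1·2): 0.56 vs {0.34, 0.38} → pass.
1 of 2 fail.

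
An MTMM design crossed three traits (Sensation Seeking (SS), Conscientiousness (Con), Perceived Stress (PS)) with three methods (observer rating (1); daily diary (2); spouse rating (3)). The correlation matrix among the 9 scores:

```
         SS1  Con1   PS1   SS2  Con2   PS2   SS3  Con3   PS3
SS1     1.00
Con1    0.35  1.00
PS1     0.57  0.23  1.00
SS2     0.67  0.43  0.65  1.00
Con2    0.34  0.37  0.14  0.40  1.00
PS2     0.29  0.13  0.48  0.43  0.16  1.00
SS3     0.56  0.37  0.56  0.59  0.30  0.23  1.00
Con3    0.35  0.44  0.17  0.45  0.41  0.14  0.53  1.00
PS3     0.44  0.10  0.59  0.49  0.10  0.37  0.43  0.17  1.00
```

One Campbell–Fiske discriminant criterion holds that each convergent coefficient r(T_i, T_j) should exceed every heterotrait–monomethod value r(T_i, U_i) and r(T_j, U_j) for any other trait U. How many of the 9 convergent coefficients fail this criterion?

Convergent coefficients and their comparison sets:
SS (methods 1·2): 0.67 vs {0.35, 0.40, 0.57, 0.43} → pass.
SS (methods 1·3): 0.56 vs {0.35, 0.53, 0.57, 0.43} → fail.
SS (methods 2·3): 0.59 vs {0.40, 0.53, 0.43, 0.43} → pass.
Con (methods 1·2): 0.37 vs {0.35, 0.40, 0.23, 0.16} → fail.
Con (methods 1·3): 0.44 vs {0.35, 0.53, 0.23, 0.17} → fail.
Con (methods 2·3): 0.41 vs {0.40, 0.53, 0.16, 0.17} → fail.
PS (methods 1·2): 0.48 vs {0.57, 0.43, 0.23, 0.16} → fail.
PS (methods 1·3): 0.59 vs {0.57, 0.43, 0.23, 0.17} → pass.
PS (methods 2·3): 0.37 vs {0.43, 0.43, 0.16, 0.17} → fail.
6 of 9 fail.

6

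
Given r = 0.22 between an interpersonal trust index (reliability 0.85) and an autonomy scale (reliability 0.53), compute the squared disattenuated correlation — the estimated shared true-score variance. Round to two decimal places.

0.11

Disattenuated r = 0.22 / √(0.85 × 0.53) = 0.22 / 0.6712 = 0.3278.
Shared true-score variance = 0.3278² = 0.1075 ≈ 0.11.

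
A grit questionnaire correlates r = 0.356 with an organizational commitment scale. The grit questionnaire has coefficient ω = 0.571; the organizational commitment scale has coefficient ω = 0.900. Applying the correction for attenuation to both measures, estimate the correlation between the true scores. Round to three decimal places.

r_true = r_obs / √(r_xx · r_yy) = 0.356 / √(0.571 × 0.900) = 0.356 / √0.513900 = 0.356 / 0.7169 ≈ 0.497.

0.497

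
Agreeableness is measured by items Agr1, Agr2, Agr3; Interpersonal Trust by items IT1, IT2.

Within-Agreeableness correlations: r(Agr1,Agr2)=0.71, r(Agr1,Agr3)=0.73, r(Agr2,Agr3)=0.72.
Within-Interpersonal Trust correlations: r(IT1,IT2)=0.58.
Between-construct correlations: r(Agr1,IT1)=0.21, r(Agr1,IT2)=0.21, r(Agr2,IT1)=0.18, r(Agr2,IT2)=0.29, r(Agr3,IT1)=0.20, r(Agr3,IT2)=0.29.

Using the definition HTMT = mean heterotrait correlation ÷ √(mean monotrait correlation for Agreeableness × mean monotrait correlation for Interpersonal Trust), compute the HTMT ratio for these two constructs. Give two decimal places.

0.36

Mean between = 1.38/6 = 0.2300.
Mean within-Agr = 2.16/3 = 0.7200; mean within-IT = 0.58/1 = 0.5800.
Geometric mean = √(0.7200 × 0.5800) = 0.6462.
HTMT = 0.2300 / 0.6462 = 0.36.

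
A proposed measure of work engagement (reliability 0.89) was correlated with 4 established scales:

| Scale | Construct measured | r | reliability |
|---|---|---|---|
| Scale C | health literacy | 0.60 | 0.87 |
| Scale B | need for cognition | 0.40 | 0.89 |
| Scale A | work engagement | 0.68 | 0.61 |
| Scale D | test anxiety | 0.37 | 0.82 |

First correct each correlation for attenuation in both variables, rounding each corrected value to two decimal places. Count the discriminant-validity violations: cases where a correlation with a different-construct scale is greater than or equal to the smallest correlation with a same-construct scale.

0

Disattenuated r (r / √(r_scale · r_new)):
  Scale C (disc): 0.60 / √(0.87·0.89) = 0.68
  Scale B (disc): 0.40 / √(0.89·0.89) = 0.45
  Scale A (conv): 0.68 / √(0.61·0.89) = 0.92
  Scale D (disc): 0.37 / √(0.82·0.89) = 0.43
Smallest convergent = 0.92. Discriminant values: 0.68, 0.45, 0.43; count ≥ 0.92 → 0.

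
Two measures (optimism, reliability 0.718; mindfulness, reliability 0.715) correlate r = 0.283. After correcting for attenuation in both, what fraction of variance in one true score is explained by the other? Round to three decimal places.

0.156

Disattenuated r = 0.283 / √(0.718 × 0.715) = 0.283 / 0.7165 = 0.3950.
Shared true-score variance = 0.3950² = 0.1560 ≈ 0.156.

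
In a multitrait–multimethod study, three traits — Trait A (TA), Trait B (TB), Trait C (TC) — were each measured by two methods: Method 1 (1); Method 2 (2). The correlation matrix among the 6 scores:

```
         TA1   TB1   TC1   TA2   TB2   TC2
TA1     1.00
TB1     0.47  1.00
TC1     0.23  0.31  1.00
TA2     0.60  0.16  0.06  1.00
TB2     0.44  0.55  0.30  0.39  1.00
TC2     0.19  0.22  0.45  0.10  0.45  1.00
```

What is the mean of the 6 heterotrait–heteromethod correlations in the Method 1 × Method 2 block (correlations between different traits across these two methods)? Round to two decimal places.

HTHM values (method 1 × method 2): 0.44, 0.19, 0.16, 0.22, 0.06, 0.30; mean = 1.37/6 = 0.23.

0.23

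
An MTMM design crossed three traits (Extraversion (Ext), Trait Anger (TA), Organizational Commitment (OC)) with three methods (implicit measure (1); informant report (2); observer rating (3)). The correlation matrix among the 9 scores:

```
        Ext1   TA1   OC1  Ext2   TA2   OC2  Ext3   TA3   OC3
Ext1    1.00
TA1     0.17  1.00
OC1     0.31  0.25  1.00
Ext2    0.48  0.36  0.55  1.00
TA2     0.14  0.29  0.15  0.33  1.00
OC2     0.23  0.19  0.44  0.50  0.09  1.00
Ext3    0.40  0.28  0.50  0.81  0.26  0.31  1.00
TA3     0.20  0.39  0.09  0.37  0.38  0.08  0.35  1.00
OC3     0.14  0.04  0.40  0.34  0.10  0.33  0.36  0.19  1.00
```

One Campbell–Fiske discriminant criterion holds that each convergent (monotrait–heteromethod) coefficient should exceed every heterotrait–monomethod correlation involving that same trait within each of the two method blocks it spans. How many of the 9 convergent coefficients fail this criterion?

Checking each validity diagonal entry against its comparison values:
Ext (methods 1·2): 0.48 vs {0.17, 0.33, 0.31, 0.50} → fail.
Ext (methods 1·3): 0.40 vs {0.17, 0.35, 0.31, 0.36} → pass.
Ext (methods 2·3): 0.81 vs {0.33, 0.35, 0.50, 0.36} → pass.
TA (methods 1·2): 0.29 vs {0.17, 0.33, 0.25, 0.09} → fail.
TA (methods 1·3): 0.39 vs {0.17, 0.35, 0.25, 0.19} → pass.
TA (methods 2·3): 0.38 vs {0.33, 0.35, 0.09, 0.19} → pass.
OC (methods 1·2): 0.44 vs {0.31, 0.50, 0.25, 0.09} → fail.
OC (methods 1·3): 0.40 vs {0.31, 0.36, 0.25, 0.19} → pass.
OC (methods 2·3): 0.33 vs {0.50, 0.36, 0.09, 0.19} → fail.
4 of 9 fail.

4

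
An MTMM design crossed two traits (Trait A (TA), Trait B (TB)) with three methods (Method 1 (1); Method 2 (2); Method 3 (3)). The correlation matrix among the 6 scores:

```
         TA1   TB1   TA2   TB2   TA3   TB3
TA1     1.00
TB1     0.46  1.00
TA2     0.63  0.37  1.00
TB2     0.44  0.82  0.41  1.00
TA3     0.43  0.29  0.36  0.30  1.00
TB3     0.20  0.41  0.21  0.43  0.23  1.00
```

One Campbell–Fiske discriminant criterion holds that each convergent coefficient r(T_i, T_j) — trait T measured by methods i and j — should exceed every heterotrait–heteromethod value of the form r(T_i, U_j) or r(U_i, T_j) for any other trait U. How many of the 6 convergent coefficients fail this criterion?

0

Checking each validity diagonal entry against its comparison values:
TA (methods 1·2): 0.63 vs {0.44, 0.37} → pass.
TA (methods 1·3): 0.43 vs {0.20, 0.29} → pass.
TA (methods 2·3): 0.36 vs {0.21, 0.30} → pass.
TB (methods 1·2): 0.82 vs {0.37, 0.44} → pass.
TB (methods 1·3): 0.41 vs {0.29, 0.20} → pass.
TB (methods 2·3): 0.43 vs {0.30, 0.21} → pass.
0 of 6 fail.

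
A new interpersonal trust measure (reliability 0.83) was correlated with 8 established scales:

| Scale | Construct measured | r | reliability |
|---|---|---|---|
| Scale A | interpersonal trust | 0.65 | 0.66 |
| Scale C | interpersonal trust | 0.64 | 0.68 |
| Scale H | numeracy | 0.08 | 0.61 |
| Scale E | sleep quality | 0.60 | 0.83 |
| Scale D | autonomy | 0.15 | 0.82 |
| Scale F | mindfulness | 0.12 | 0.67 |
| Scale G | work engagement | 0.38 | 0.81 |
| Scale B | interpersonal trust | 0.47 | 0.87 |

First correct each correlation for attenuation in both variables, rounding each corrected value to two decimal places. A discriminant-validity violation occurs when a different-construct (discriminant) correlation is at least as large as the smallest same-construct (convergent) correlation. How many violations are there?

1

Disattenuated r (r / √(r_scale · r_new)):
  Scale A (conv): 0.65 / √(0.66·0.83) = 0.88
  Scale C (conv): 0.64 / √(0.68·0.83) = 0.85
  Scale H (disc): 0.08 / √(0.61·0.83) = 0.11
  Scale E (disc): 0.60 / √(0.83·0.83) = 0.72
  Scale D (disc): 0.15 / √(0.82·0.83) = 0.18
  Scale F (disc): 0.12 / √(0.67·0.83) = 0.16
  Scale G (disc): 0.38 / √(0.81·0.83) = 0.46
  Scale B (conv): 0.47 / √(0.87·0.83) = 0.55
Smallest convergent = 0.55. Discriminant values: 0.11, 0.72, 0.18, 0.16, 0.46; count ≥ 0.55 → 1.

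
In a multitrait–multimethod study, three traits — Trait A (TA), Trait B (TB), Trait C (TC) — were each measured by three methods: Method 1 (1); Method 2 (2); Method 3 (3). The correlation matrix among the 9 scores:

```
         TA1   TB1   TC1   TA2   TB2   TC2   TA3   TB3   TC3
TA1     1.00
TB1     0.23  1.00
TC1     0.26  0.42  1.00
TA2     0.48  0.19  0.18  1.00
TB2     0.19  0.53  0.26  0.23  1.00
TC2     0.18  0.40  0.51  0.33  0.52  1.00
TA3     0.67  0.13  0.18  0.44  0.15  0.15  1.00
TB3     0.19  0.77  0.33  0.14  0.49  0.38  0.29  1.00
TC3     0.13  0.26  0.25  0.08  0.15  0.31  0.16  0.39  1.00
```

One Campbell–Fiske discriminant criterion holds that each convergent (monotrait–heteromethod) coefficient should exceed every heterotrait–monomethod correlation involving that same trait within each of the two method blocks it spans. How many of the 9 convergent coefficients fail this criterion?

Checking each validity diagonal entry against its comparison values:
TA (methods 1·2): 0.48 vs {0.23, 0.23, 0.26, 0.33} → pass.
TA (methods 1·3): 0.67 vs {0.23, 0.29, 0.26, 0.16} → pass.
TA (methods 2·3): 0.44 vs {0.23, 0.29, 0.33, 0.16} → pass.
TB (methods 1·2): 0.53 vs {0.23, 0.23, 0.42, 0.52} → pass.
TB (methods 1·3): 0.77 vs {0.23, 0.29, 0.42, 0.39} → pass.
TB (methods 2·3): 0.49 vs {0.23, 0.29, 0.52, 0.39} → fail.
TC (methods 1·2): 0.51 vs {0.26, 0.33, 0.42, 0.52} → fail.
TC (methods 1·3): 0.25 vs {0.26, 0.16, 0.42, 0.39} → fail.
TC (methods 2·3): 0.31 vs {0.33, 0.16, 0.52, 0.39} → fail.
4 of 9 fail.

4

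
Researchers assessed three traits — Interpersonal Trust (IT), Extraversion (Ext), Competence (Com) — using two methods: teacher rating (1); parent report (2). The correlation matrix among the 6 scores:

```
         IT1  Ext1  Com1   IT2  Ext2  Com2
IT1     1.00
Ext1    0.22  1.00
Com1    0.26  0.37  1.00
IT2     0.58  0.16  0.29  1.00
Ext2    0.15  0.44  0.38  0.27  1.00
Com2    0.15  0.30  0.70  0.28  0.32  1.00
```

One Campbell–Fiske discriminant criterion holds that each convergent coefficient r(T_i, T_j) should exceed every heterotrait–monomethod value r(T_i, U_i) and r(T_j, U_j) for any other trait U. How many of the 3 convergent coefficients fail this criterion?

Checking each validity diagonal entry against its comparison values:
IT (methods 1·2): 0.58 vs {0.22, 0.27, 0.26, 0.28} → pass.
Ext (methods 1·2): 0.44 vs {0.22, 0.27, 0.37, 0.32} → pass.
Com (methods 1·2): 0.70 vs {0.26, 0.28, 0.37, 0.32} → pass.
0 of 3 fail.

0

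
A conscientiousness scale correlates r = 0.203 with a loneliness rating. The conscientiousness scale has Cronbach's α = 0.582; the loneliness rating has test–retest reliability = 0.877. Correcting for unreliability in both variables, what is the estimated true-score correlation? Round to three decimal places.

r_true = r_obs / √(r_xx · r_yy) = 0.203 / √(0.582 × 0.877) = 0.203 / √0.510414 = 0.203 / 0.7144 ≈ 0.284.

0.284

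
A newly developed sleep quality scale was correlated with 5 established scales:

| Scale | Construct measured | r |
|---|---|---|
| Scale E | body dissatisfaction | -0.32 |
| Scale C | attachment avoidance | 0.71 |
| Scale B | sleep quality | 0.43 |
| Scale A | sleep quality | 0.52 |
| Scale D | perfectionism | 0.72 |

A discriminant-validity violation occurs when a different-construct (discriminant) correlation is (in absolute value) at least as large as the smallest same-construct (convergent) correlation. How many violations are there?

Convergent (same construct = sleep quality): Scale B, Scale A.
Smallest convergent = 0.43. Discriminant |r|: 0.32, 0.71, 0.72; count ≥ 0.43 → 2.

2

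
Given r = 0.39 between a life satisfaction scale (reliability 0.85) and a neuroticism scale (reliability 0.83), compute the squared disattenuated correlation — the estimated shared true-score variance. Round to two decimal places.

0.22

Disattenuated r = 0.39 / √(0.85 × 0.83) = 0.39 / 0.8399 = 0.4643.
Shared true-score variance = 0.4643² = 0.2156 ≈ 0.22.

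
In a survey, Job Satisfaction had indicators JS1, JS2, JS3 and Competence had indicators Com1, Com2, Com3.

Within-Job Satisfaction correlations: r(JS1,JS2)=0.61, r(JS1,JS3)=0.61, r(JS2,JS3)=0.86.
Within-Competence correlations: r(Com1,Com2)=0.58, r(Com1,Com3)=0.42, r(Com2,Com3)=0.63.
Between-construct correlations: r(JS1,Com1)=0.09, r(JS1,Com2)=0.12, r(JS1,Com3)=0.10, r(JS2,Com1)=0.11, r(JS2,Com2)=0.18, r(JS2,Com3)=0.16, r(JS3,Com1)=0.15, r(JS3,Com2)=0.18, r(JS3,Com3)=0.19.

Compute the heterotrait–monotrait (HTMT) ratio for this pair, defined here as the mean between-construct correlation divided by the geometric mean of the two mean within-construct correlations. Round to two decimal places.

Mean between = 1.28/9 = 0.1422.
Mean within-JS = 2.08/3 = 0.6933; mean within-Com = 1.63/3 = 0.5433.
Geometric mean = √(0.6933 × 0.5433) = 0.6137.
HTMT = 0.1422 / 0.6137 = 0.23.

0.23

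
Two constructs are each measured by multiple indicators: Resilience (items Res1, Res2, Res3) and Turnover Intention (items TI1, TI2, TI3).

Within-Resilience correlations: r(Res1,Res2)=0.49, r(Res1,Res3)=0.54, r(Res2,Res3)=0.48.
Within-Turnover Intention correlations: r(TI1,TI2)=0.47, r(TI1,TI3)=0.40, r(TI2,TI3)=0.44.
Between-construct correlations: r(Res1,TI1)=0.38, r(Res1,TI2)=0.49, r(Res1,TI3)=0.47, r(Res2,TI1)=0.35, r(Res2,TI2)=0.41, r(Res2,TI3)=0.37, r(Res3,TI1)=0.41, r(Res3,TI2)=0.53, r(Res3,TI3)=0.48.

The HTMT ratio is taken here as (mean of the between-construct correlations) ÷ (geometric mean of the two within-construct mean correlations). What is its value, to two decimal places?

Between-construct mean = 3.89/9 = 0.4322.
Mean within-Res = 1.51/3 = 0.5033; mean within-TI = 1.31/3 = 0.4367.
Geometric mean = √(0.5033 × 0.4367) = 0.4688.
HTMT = 0.4322 / 0.4688 = 0.92.

0.92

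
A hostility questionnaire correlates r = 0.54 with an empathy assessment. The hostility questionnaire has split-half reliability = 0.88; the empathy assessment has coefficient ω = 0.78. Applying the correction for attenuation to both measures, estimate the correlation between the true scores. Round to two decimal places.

0.65

r_true = r_obs / √(r_xx · r_yy) = 0.54 / √(0.88 × 0.78) = 0.54 / √0.6864 = 0.54 / 0.8285 ≈ 0.65.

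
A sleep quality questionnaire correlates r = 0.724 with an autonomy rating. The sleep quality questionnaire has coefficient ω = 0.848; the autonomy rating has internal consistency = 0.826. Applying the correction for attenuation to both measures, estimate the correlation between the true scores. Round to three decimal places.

r_true = r_obs / √(r_xx · r_yy) = 0.724 / √(0.848 × 0.826) = 0.724 / √0.700448 = 0.724 / 0.8369 ≈ 0.865.

0.865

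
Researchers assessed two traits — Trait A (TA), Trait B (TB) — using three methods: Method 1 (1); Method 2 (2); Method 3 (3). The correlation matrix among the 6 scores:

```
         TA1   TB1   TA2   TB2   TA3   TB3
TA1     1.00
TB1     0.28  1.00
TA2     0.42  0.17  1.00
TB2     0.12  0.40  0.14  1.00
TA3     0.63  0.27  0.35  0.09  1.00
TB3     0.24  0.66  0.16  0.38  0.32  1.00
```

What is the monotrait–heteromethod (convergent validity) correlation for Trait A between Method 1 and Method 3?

0.63

Same trait (TA), different methods: r(TA1, TA3) = 0.63.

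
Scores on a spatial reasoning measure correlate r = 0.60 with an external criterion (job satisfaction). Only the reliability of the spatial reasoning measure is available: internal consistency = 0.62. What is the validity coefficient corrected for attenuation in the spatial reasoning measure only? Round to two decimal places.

0.76

Single correction: r_c = r_obs / √r_xx = 0.60 / √0.62 = 0.60 / 0.7874 ≈ 0.76.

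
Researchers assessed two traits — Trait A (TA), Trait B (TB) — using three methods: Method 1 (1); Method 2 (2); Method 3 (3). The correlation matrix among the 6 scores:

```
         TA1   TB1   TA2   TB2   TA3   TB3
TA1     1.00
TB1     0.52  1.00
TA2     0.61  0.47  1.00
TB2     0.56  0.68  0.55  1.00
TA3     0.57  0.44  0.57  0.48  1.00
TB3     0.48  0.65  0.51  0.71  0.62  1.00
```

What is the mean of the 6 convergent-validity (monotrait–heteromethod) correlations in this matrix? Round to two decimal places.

Convergent values: 0.61, 0.57, 0.57, 0.68, 0.65, 0.71; mean = 3.79/6 = 0.63.

0.63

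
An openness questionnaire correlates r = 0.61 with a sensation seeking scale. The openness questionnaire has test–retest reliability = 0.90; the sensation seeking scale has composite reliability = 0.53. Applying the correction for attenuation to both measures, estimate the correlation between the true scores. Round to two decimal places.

0.88

r_true = r_obs / √(r_xx · r_yy) = 0.61 / √(0.90 × 0.53) = 0.61 / √0.4770 = 0.61 / 0.6907 ≈ 0.88.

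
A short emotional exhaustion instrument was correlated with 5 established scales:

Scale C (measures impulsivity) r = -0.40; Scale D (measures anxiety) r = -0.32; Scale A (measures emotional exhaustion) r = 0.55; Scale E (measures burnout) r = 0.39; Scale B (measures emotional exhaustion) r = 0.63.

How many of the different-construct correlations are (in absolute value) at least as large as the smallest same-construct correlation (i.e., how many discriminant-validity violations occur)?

0

Convergent (same construct = emotional exhaustion): Scale A, Scale B.
Smallest convergent = 0.55. Discriminant |r|: 0.40, 0.32, 0.39; count ≥ 0.55 → 0.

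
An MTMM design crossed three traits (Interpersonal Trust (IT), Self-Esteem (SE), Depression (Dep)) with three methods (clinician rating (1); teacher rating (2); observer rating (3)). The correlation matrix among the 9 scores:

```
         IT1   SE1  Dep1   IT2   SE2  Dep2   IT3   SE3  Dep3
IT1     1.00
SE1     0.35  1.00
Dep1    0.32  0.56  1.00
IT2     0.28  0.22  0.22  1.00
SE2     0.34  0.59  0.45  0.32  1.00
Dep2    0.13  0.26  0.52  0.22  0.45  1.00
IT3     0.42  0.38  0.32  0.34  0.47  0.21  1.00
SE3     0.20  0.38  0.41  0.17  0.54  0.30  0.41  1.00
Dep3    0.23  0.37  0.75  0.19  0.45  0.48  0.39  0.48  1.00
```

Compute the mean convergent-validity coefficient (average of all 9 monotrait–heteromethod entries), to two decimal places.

Convergent values: 0.28, 0.42, 0.34, 0.59, 0.38, 0.54, 0.52, 0.75, 0.48; mean = 4.30/9 = 0.48.

0.48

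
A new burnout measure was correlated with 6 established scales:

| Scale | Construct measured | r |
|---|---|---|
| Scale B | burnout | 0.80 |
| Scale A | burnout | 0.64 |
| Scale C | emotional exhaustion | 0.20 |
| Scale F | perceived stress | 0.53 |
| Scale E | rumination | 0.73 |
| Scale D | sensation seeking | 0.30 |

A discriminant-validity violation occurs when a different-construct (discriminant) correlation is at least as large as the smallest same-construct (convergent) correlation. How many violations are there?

Convergent (same construct = burnout): Scale B, Scale A.
Smallest convergent = 0.64. Discriminant values: 0.20, 0.53, 0.73, 0.30; count ≥ 0.64 → 1.

1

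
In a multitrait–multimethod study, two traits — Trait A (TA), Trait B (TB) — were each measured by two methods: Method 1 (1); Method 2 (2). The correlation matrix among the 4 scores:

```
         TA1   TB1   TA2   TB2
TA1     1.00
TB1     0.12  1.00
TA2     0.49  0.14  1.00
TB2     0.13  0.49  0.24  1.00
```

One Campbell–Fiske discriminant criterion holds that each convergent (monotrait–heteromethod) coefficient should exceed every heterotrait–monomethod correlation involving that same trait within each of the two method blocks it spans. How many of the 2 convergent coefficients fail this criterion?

Each convergent coefficient versus the relevant comparison correlations:
TA (methods 1·2): 0.49 vs {0.12, 0.24} → pass.
TB (methods 1·2): 0.49 vs {0.12, 0.24} → pass.
0 of 2 fail.

0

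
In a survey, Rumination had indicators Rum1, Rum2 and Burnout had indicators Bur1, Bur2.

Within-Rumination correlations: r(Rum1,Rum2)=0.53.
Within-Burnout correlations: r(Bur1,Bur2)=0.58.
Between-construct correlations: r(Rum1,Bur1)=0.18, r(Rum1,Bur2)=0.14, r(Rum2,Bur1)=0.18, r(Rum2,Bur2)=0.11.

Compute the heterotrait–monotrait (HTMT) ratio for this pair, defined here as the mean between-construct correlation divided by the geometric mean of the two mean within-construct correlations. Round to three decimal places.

0.275

Mean between = 0.61/4 = 0.1525.
Mean within-Rum = 0.53/1 = 0.5300; mean within-Bur = 0.58/1 = 0.5800.
Geometric mean = √(0.5300 × 0.5800) = 0.5544.
HTMT = 0.1525 / 0.5544 = 0.275.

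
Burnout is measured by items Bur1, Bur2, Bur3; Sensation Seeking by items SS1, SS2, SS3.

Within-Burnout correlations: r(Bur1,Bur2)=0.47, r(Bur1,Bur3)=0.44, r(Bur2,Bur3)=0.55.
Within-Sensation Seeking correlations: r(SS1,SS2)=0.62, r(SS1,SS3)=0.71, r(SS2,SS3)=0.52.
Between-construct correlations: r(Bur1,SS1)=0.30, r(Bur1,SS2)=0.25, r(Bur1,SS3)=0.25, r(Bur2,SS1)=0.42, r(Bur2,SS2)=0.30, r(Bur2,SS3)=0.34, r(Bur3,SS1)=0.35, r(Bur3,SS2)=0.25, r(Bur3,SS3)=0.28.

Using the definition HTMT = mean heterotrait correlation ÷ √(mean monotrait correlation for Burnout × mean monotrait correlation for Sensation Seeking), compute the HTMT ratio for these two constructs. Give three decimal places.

Mean between = 2.74/9 = 0.3044.
Mean within-Bur = 1.46/3 = 0.4867; mean within-SS = 1.85/3 = 0.6167.
Geometric mean = √(0.4867 × 0.6167) = 0.5479.
HTMT = 0.3044 / 0.5479 = 0.556.

0.556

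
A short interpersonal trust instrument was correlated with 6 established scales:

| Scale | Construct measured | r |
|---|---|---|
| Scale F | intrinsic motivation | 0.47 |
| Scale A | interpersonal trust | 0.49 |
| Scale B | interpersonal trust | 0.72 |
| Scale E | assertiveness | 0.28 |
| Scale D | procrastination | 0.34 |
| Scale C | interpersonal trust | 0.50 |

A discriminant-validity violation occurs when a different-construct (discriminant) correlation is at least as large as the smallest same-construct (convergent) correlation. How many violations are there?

0

Convergent (same construct = interpersonal trust): Scale A, Scale B, Scale C.
Smallest convergent = 0.49. Discriminant values: 0.47, 0.28, 0.34; count ≥ 0.49 → 0.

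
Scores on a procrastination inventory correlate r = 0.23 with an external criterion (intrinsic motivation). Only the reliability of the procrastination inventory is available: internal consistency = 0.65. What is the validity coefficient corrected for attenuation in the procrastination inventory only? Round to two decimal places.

Single correction: r_c = r_obs / √r_xx = 0.23 / √0.65 = 0.23 / 0.8062 ≈ 0.29.

0.29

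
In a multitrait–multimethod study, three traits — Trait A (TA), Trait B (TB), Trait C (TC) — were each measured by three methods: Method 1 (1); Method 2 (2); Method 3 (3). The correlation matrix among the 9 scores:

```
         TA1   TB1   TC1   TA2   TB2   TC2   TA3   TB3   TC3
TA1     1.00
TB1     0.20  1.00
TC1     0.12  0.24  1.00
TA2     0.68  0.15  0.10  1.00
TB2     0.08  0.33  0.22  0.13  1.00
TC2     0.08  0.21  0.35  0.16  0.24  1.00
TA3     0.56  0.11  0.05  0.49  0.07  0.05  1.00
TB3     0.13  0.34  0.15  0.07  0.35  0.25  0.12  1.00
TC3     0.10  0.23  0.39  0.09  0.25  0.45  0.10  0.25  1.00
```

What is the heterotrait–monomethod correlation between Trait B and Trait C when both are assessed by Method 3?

Different traits, same method: r(TB3, TC3) = 0.25.

0.25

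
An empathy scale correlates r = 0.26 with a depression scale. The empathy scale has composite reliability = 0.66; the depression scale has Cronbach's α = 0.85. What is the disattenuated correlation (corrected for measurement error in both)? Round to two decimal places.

r_true = r_obs / √(r_xx · r_yy) = 0.26 / √(0.66 × 0.85) = 0.26 / √0.5610 = 0.26 / 0.7490 ≈ 0.35.

0.35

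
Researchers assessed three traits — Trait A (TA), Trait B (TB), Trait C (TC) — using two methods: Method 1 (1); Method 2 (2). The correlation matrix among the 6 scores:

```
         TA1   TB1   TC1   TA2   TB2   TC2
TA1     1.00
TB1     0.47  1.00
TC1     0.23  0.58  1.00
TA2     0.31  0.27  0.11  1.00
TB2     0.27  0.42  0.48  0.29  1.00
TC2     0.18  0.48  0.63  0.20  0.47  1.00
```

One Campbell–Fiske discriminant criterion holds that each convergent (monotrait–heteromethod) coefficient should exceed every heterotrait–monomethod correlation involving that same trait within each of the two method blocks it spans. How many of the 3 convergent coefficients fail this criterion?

Convergent coefficients and their comparison sets:
TA (methods 1·2): 0.31 vs {0.47, 0.29, 0.23, 0.20} → fail.
TB (methods 1·2): 0.42 vs {0.47, 0.29, 0.58, 0.47} → fail.
TC (methods 1·2): 0.63 vs {0.23, 0.20, 0.58, 0.47} → pass.
2 of 3 fail.

2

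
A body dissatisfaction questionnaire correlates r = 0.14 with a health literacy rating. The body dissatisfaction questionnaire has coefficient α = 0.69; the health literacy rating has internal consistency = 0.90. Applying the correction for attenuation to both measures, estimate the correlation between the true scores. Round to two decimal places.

0.18

r_true = r_obs / √(r_xx · r_yy) = 0.14 / √(0.69 × 0.90) = 0.14 / √0.6210 = 0.14 / 0.7880 ≈ 0.18.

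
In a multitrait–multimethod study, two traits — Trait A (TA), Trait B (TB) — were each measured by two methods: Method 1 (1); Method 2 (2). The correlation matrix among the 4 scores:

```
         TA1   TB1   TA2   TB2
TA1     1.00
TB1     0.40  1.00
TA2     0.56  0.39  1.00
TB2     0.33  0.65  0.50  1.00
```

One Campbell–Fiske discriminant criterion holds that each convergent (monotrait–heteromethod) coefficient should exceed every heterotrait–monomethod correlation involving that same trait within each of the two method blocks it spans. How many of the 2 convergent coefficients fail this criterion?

Each convergent coefficient versus the relevant comparison correlations:
TA (methods 1·2): 0.56 vs {0.40, 0.50} → pass.
TB (methods 1·2): 0.65 vs {0.40, 0.50} → pass.
0 of 2 fail.

0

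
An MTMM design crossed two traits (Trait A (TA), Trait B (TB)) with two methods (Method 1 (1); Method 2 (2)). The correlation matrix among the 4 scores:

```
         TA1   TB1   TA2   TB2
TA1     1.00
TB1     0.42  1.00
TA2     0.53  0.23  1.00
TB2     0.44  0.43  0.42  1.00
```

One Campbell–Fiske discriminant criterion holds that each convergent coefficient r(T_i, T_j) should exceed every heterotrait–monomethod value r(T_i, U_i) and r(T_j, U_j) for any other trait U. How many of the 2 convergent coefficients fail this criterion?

0

Checking each validity diagonal entry against its comparison values:
TA (methods 1·2): 0.53 vs {0.42, 0.42} → pass.
TB (methods 1·2): 0.43 vs {0.42, 0.42} → pass.
0 of 2 fail.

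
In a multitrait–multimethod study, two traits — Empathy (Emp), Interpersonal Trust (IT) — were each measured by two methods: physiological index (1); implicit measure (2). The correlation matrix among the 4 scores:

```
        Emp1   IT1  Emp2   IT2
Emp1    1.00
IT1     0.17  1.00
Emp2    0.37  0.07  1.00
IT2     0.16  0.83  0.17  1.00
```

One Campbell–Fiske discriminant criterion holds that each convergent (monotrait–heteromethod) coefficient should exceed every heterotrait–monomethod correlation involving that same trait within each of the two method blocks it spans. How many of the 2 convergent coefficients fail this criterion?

0

Convergent coefficients and their comparison sets:
Emp (methods 1·2): 0.37 vs {0.17, 0.17} → pass.
IT (methods 1·2): 0.83 vs {0.17, 0.17} → pass.
0 of 2 fail.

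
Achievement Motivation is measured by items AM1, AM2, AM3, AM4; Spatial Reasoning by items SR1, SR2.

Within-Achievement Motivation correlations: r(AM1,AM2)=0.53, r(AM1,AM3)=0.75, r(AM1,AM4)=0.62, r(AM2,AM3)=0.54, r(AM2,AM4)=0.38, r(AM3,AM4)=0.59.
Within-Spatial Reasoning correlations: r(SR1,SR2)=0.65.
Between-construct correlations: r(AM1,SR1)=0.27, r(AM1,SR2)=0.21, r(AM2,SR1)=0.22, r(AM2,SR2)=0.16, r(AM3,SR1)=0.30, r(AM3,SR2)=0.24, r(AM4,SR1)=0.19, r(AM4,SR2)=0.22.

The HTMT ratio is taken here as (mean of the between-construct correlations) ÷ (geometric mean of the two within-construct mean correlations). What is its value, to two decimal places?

0.37

Between-construct mean = 1.81/8 = 0.2263.
Mean within-AM = 3.41/6 = 0.5683; mean within-SR = 0.65/1 = 0.6500.
Geometric mean = √(0.5683 × 0.6500) = 0.6078.
HTMT = 0.2263 / 0.6078 = 0.37.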